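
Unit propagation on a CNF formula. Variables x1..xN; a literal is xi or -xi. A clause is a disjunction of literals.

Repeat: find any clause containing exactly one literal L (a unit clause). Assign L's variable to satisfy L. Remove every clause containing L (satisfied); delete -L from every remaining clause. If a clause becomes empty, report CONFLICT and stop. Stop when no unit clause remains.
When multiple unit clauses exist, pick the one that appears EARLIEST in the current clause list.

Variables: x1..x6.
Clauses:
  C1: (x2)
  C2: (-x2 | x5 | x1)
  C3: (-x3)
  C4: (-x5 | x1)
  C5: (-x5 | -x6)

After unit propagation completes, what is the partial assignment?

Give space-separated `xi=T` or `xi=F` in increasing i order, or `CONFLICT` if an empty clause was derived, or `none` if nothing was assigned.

unit clause [2] forces x2=T; simplify:
  drop -2 from [-2, 5, 1] -> [5, 1]
  satisfied 1 clause(s); 4 remain; assigned so far: [2]
unit clause [-3] forces x3=F; simplify:
  satisfied 1 clause(s); 3 remain; assigned so far: [2, 3]

Answer: x2=T x3=F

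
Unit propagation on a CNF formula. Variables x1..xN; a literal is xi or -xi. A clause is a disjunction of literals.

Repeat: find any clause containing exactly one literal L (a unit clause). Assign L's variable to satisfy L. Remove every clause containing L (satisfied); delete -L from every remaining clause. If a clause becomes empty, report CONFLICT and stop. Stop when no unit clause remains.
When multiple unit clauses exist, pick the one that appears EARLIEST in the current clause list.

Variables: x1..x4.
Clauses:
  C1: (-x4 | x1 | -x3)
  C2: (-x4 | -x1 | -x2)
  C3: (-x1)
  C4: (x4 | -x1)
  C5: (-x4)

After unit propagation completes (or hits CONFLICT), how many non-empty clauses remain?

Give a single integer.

Answer: 0

Derivation:
unit clause [-1] forces x1=F; simplify:
  drop 1 from [-4, 1, -3] -> [-4, -3]
  satisfied 3 clause(s); 2 remain; assigned so far: [1]
unit clause [-4] forces x4=F; simplify:
  satisfied 2 clause(s); 0 remain; assigned so far: [1, 4]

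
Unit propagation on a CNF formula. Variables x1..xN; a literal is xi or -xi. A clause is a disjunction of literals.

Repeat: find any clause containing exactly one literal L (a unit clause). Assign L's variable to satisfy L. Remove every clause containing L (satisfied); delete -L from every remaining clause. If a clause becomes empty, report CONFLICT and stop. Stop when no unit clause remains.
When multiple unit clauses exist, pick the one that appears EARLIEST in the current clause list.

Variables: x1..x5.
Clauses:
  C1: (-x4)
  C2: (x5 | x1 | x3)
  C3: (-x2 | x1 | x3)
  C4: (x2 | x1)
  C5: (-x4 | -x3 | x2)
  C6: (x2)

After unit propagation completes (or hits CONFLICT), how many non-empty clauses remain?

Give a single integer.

Answer: 2

Derivation:
unit clause [-4] forces x4=F; simplify:
  satisfied 2 clause(s); 4 remain; assigned so far: [4]
unit clause [2] forces x2=T; simplify:
  drop -2 from [-2, 1, 3] -> [1, 3]
  satisfied 2 clause(s); 2 remain; assigned so far: [2, 4]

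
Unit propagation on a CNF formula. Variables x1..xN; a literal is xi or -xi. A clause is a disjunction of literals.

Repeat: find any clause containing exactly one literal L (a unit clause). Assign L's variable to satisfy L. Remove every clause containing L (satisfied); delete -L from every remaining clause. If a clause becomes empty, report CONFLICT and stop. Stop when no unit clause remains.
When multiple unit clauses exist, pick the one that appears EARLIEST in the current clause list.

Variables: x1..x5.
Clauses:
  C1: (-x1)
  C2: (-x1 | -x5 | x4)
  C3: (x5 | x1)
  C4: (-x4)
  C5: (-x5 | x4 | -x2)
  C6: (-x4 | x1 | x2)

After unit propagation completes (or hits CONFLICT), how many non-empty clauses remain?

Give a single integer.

unit clause [-1] forces x1=F; simplify:
  drop 1 from [5, 1] -> [5]
  drop 1 from [-4, 1, 2] -> [-4, 2]
  satisfied 2 clause(s); 4 remain; assigned so far: [1]
unit clause [5] forces x5=T; simplify:
  drop -5 from [-5, 4, -2] -> [4, -2]
  satisfied 1 clause(s); 3 remain; assigned so far: [1, 5]
unit clause [-4] forces x4=F; simplify:
  drop 4 from [4, -2] -> [-2]
  satisfied 2 clause(s); 1 remain; assigned so far: [1, 4, 5]
unit clause [-2] forces x2=F; simplify:
  satisfied 1 clause(s); 0 remain; assigned so far: [1, 2, 4, 5]

Answer: 0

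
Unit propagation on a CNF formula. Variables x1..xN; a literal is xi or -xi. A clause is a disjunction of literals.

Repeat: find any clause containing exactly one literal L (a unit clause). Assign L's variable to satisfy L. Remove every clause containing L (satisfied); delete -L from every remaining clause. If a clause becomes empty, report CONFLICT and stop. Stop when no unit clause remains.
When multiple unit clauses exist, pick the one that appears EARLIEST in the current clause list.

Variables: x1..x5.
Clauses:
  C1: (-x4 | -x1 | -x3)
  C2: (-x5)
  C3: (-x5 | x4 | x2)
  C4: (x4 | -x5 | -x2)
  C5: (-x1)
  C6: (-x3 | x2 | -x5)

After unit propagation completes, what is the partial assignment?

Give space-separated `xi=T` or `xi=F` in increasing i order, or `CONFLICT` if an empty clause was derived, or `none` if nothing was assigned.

Answer: x1=F x5=F

Derivation:
unit clause [-5] forces x5=F; simplify:
  satisfied 4 clause(s); 2 remain; assigned so far: [5]
unit clause [-1] forces x1=F; simplify:
  satisfied 2 clause(s); 0 remain; assigned so far: [1, 5]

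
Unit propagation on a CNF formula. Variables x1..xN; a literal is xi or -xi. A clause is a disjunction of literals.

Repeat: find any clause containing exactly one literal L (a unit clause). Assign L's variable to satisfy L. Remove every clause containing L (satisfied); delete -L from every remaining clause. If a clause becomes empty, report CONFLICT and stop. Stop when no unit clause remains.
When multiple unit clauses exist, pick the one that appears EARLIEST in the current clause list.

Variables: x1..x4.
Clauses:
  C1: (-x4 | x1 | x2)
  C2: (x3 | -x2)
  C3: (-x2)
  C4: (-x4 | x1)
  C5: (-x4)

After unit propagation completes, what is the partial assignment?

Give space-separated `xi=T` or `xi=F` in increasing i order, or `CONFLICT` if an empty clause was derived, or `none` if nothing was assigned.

unit clause [-2] forces x2=F; simplify:
  drop 2 from [-4, 1, 2] -> [-4, 1]
  satisfied 2 clause(s); 3 remain; assigned so far: [2]
unit clause [-4] forces x4=F; simplify:
  satisfied 3 clause(s); 0 remain; assigned so far: [2, 4]

Answer: x2=F x4=F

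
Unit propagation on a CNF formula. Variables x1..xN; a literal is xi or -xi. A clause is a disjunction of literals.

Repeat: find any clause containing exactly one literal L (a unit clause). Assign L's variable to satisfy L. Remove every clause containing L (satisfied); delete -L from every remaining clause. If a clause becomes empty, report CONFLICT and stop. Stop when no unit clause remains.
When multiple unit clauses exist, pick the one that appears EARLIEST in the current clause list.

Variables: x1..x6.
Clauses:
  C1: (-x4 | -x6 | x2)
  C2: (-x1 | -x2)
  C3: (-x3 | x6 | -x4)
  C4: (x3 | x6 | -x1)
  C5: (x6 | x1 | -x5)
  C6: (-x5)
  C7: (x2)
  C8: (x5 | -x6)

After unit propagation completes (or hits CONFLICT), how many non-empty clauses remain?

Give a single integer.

unit clause [-5] forces x5=F; simplify:
  drop 5 from [5, -6] -> [-6]
  satisfied 2 clause(s); 6 remain; assigned so far: [5]
unit clause [2] forces x2=T; simplify:
  drop -2 from [-1, -2] -> [-1]
  satisfied 2 clause(s); 4 remain; assigned so far: [2, 5]
unit clause [-1] forces x1=F; simplify:
  satisfied 2 clause(s); 2 remain; assigned so far: [1, 2, 5]
unit clause [-6] forces x6=F; simplify:
  drop 6 from [-3, 6, -4] -> [-3, -4]
  satisfied 1 clause(s); 1 remain; assigned so far: [1, 2, 5, 6]

Answer: 1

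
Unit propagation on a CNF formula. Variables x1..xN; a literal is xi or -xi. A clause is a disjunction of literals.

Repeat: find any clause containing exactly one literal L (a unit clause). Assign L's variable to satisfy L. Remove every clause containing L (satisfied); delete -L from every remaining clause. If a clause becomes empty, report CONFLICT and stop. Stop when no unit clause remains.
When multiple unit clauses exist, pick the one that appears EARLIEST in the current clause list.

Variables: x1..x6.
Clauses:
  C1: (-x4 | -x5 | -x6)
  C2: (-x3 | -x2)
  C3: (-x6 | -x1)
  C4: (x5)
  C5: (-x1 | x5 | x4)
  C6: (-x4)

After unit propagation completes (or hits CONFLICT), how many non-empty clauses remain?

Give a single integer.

Answer: 2

Derivation:
unit clause [5] forces x5=T; simplify:
  drop -5 from [-4, -5, -6] -> [-4, -6]
  satisfied 2 clause(s); 4 remain; assigned so far: [5]
unit clause [-4] forces x4=F; simplify:
  satisfied 2 clause(s); 2 remain; assigned so far: [4, 5]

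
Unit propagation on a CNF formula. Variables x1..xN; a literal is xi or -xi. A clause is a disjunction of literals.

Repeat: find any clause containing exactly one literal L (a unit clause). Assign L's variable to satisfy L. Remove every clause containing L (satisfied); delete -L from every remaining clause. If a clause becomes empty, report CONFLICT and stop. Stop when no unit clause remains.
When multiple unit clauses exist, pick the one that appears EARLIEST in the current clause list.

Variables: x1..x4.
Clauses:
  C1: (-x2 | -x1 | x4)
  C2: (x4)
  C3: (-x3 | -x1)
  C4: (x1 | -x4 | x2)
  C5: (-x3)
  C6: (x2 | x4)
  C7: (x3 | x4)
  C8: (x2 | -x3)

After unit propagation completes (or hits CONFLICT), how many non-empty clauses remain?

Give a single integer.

unit clause [4] forces x4=T; simplify:
  drop -4 from [1, -4, 2] -> [1, 2]
  satisfied 4 clause(s); 4 remain; assigned so far: [4]
unit clause [-3] forces x3=F; simplify:
  satisfied 3 clause(s); 1 remain; assigned so far: [3, 4]

Answer: 1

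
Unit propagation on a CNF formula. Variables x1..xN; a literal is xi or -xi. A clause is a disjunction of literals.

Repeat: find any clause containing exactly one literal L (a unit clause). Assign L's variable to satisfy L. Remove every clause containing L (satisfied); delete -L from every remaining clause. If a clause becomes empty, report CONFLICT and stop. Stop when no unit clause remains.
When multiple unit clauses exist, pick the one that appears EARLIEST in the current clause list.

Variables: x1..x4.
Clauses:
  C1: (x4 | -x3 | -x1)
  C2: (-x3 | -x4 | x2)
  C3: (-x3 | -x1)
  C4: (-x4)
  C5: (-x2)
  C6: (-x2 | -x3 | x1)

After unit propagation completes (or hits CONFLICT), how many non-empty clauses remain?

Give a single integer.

unit clause [-4] forces x4=F; simplify:
  drop 4 from [4, -3, -1] -> [-3, -1]
  satisfied 2 clause(s); 4 remain; assigned so far: [4]
unit clause [-2] forces x2=F; simplify:
  satisfied 2 clause(s); 2 remain; assigned so far: [2, 4]

Answer: 2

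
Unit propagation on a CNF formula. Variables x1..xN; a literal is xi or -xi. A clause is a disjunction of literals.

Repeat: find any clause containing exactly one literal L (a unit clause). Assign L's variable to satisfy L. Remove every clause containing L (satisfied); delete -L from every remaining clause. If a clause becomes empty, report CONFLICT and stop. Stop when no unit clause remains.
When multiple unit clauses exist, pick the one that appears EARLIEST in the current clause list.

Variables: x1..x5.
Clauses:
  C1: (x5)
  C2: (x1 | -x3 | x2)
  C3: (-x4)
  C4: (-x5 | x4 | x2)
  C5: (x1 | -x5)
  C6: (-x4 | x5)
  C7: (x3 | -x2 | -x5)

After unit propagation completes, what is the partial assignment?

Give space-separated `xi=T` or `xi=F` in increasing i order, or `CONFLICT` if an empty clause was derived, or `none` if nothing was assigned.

Answer: x1=T x2=T x3=T x4=F x5=T

Derivation:
unit clause [5] forces x5=T; simplify:
  drop -5 from [-5, 4, 2] -> [4, 2]
  drop -5 from [1, -5] -> [1]
  drop -5 from [3, -2, -5] -> [3, -2]
  satisfied 2 clause(s); 5 remain; assigned so far: [5]
unit clause [-4] forces x4=F; simplify:
  drop 4 from [4, 2] -> [2]
  satisfied 1 clause(s); 4 remain; assigned so far: [4, 5]
unit clause [2] forces x2=T; simplify:
  drop -2 from [3, -2] -> [3]
  satisfied 2 clause(s); 2 remain; assigned so far: [2, 4, 5]
unit clause [1] forces x1=T; simplify:
  satisfied 1 clause(s); 1 remain; assigned so far: [1, 2, 4, 5]
unit clause [3] forces x3=T; simplify:
  satisfied 1 clause(s); 0 remain; assigned so far: [1, 2, 3, 4, 5]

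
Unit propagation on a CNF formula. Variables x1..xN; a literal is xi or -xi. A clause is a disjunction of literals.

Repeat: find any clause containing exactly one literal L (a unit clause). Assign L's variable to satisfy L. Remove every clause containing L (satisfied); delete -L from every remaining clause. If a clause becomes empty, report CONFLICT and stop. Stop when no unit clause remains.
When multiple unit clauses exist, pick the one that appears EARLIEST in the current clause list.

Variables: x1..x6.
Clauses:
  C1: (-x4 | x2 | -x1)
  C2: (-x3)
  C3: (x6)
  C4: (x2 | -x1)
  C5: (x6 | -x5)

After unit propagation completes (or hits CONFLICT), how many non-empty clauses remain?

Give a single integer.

Answer: 2

Derivation:
unit clause [-3] forces x3=F; simplify:
  satisfied 1 clause(s); 4 remain; assigned so far: [3]
unit clause [6] forces x6=T; simplify:
  satisfied 2 clause(s); 2 remain; assigned so far: [3, 6]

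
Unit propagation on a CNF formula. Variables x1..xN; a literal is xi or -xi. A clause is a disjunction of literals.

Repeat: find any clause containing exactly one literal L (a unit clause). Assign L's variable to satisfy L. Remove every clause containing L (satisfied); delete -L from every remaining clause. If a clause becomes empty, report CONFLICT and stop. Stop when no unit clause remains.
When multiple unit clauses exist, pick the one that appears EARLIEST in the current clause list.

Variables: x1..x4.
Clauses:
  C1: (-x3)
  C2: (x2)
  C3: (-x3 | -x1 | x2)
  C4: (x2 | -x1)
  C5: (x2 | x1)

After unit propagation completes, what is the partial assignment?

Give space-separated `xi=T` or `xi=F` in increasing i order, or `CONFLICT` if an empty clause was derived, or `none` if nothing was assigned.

unit clause [-3] forces x3=F; simplify:
  satisfied 2 clause(s); 3 remain; assigned so far: [3]
unit clause [2] forces x2=T; simplify:
  satisfied 3 clause(s); 0 remain; assigned so far: [2, 3]

Answer: x2=T x3=F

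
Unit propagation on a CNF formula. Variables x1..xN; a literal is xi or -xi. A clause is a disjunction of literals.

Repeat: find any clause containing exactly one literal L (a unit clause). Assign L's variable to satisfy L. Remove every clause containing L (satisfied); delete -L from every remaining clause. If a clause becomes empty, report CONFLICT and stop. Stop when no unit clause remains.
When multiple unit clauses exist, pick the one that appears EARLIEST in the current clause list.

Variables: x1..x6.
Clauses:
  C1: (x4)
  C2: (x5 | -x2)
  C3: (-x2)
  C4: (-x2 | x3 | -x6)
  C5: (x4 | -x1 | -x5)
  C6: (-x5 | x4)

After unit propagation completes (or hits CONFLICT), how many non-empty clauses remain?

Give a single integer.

Answer: 0

Derivation:
unit clause [4] forces x4=T; simplify:
  satisfied 3 clause(s); 3 remain; assigned so far: [4]
unit clause [-2] forces x2=F; simplify:
  satisfied 3 clause(s); 0 remain; assigned so far: [2, 4]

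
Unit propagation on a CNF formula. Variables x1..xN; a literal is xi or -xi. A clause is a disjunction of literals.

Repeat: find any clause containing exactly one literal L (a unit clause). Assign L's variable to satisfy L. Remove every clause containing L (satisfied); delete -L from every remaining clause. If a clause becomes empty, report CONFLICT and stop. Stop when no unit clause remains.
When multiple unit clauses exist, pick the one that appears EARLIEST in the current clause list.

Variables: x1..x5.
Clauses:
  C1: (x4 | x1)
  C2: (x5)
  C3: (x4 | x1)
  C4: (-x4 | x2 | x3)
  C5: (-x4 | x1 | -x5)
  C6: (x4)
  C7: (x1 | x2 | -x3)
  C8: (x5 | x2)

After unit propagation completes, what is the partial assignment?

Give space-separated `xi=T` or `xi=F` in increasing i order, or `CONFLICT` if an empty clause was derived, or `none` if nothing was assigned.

Answer: x1=T x4=T x5=T

Derivation:
unit clause [5] forces x5=T; simplify:
  drop -5 from [-4, 1, -5] -> [-4, 1]
  satisfied 2 clause(s); 6 remain; assigned so far: [5]
unit clause [4] forces x4=T; simplify:
  drop -4 from [-4, 2, 3] -> [2, 3]
  drop -4 from [-4, 1] -> [1]
  satisfied 3 clause(s); 3 remain; assigned so far: [4, 5]
unit clause [1] forces x1=T; simplify:
  satisfied 2 clause(s); 1 remain; assigned so far: [1, 4, 5]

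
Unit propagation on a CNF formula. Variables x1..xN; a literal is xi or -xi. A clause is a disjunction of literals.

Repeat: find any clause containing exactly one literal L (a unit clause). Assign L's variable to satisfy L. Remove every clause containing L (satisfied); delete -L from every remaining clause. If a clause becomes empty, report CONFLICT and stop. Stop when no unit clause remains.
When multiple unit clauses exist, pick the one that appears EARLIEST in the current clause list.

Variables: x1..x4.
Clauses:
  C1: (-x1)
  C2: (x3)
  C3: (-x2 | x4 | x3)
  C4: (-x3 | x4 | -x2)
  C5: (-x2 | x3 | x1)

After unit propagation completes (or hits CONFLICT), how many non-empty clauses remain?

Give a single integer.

Answer: 1

Derivation:
unit clause [-1] forces x1=F; simplify:
  drop 1 from [-2, 3, 1] -> [-2, 3]
  satisfied 1 clause(s); 4 remain; assigned so far: [1]
unit clause [3] forces x3=T; simplify:
  drop -3 from [-3, 4, -2] -> [4, -2]
  satisfied 3 clause(s); 1 remain; assigned so far: [1, 3]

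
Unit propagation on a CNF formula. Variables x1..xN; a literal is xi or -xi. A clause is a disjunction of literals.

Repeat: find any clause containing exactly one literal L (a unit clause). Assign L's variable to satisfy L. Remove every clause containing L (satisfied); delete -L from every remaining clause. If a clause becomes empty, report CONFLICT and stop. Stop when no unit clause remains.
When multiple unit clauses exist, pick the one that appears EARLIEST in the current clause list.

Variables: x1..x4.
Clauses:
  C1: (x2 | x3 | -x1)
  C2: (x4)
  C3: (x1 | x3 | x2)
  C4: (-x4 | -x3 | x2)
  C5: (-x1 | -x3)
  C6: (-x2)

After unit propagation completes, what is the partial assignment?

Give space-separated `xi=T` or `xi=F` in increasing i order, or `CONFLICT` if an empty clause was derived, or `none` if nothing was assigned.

unit clause [4] forces x4=T; simplify:
  drop -4 from [-4, -3, 2] -> [-3, 2]
  satisfied 1 clause(s); 5 remain; assigned so far: [4]
unit clause [-2] forces x2=F; simplify:
  drop 2 from [2, 3, -1] -> [3, -1]
  drop 2 from [1, 3, 2] -> [1, 3]
  drop 2 from [-3, 2] -> [-3]
  satisfied 1 clause(s); 4 remain; assigned so far: [2, 4]
unit clause [-3] forces x3=F; simplify:
  drop 3 from [3, -1] -> [-1]
  drop 3 from [1, 3] -> [1]
  satisfied 2 clause(s); 2 remain; assigned so far: [2, 3, 4]
unit clause [-1] forces x1=F; simplify:
  drop 1 from [1] -> [] (empty!)
  satisfied 1 clause(s); 1 remain; assigned so far: [1, 2, 3, 4]
CONFLICT (empty clause)

Answer: CONFLICT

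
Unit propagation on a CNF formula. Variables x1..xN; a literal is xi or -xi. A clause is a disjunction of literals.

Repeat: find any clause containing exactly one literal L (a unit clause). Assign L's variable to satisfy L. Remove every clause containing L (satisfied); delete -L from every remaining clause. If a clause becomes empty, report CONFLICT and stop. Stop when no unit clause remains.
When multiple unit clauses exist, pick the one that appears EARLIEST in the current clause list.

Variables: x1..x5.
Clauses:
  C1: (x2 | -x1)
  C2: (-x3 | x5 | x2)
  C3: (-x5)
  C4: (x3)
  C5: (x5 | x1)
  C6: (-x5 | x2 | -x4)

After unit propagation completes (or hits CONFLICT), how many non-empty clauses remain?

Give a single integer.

Answer: 0

Derivation:
unit clause [-5] forces x5=F; simplify:
  drop 5 from [-3, 5, 2] -> [-3, 2]
  drop 5 from [5, 1] -> [1]
  satisfied 2 clause(s); 4 remain; assigned so far: [5]
unit clause [3] forces x3=T; simplify:
  drop -3 from [-3, 2] -> [2]
  satisfied 1 clause(s); 3 remain; assigned so far: [3, 5]
unit clause [2] forces x2=T; simplify:
  satisfied 2 clause(s); 1 remain; assigned so far: [2, 3, 5]
unit clause [1] forces x1=T; simplify:
  satisfied 1 clause(s); 0 remain; assigned so far: [1, 2, 3, 5]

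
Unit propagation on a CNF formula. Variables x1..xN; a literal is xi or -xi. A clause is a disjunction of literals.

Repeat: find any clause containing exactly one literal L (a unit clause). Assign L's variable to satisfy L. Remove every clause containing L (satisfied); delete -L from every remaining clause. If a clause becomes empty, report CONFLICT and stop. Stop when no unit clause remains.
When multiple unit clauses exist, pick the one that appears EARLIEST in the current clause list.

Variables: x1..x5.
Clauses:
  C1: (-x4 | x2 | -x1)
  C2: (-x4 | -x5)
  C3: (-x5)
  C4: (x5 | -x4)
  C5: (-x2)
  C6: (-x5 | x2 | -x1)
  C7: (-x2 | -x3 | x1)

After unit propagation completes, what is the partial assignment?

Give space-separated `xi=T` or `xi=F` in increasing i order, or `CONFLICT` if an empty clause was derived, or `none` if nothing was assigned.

unit clause [-5] forces x5=F; simplify:
  drop 5 from [5, -4] -> [-4]
  satisfied 3 clause(s); 4 remain; assigned so far: [5]
unit clause [-4] forces x4=F; simplify:
  satisfied 2 clause(s); 2 remain; assigned so far: [4, 5]
unit clause [-2] forces x2=F; simplify:
  satisfied 2 clause(s); 0 remain; assigned so far: [2, 4, 5]

Answer: x2=F x4=F x5=F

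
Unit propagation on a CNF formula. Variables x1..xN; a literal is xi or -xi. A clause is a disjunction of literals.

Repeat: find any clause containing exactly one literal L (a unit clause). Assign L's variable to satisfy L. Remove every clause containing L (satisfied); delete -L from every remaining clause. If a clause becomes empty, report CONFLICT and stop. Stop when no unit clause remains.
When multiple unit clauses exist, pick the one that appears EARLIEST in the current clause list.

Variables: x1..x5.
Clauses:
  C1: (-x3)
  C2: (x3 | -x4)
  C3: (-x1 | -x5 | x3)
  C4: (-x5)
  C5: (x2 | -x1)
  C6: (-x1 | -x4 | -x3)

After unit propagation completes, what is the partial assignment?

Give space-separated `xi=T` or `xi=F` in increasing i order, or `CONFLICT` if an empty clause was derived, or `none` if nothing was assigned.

Answer: x3=F x4=F x5=F

Derivation:
unit clause [-3] forces x3=F; simplify:
  drop 3 from [3, -4] -> [-4]
  drop 3 from [-1, -5, 3] -> [-1, -5]
  satisfied 2 clause(s); 4 remain; assigned so far: [3]
unit clause [-4] forces x4=F; simplify:
  satisfied 1 clause(s); 3 remain; assigned so far: [3, 4]
unit clause [-5] forces x5=F; simplify:
  satisfied 2 clause(s); 1 remain; assigned so far: [3, 4, 5]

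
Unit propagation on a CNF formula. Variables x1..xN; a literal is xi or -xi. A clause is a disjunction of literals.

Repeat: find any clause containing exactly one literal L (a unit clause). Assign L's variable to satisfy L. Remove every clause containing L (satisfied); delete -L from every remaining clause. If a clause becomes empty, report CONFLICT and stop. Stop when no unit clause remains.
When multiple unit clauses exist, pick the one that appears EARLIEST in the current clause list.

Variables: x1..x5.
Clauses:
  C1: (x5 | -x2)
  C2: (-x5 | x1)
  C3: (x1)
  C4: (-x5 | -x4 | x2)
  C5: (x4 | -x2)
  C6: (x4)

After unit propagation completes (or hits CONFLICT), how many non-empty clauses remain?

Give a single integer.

Answer: 2

Derivation:
unit clause [1] forces x1=T; simplify:
  satisfied 2 clause(s); 4 remain; assigned so far: [1]
unit clause [4] forces x4=T; simplify:
  drop -4 from [-5, -4, 2] -> [-5, 2]
  satisfied 2 clause(s); 2 remain; assigned so far: [1, 4]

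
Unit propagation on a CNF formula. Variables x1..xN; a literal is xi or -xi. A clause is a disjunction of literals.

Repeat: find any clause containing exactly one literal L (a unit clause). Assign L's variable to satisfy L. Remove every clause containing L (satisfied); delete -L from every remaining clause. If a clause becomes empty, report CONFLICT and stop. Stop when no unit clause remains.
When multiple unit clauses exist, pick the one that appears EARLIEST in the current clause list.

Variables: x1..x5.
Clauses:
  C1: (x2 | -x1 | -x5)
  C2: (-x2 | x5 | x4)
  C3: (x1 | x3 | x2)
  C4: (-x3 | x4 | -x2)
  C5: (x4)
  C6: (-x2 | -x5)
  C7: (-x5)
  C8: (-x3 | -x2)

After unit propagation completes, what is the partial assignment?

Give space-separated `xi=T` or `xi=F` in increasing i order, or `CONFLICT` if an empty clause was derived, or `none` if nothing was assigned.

unit clause [4] forces x4=T; simplify:
  satisfied 3 clause(s); 5 remain; assigned so far: [4]
unit clause [-5] forces x5=F; simplify:
  satisfied 3 clause(s); 2 remain; assigned so far: [4, 5]

Answer: x4=T x5=F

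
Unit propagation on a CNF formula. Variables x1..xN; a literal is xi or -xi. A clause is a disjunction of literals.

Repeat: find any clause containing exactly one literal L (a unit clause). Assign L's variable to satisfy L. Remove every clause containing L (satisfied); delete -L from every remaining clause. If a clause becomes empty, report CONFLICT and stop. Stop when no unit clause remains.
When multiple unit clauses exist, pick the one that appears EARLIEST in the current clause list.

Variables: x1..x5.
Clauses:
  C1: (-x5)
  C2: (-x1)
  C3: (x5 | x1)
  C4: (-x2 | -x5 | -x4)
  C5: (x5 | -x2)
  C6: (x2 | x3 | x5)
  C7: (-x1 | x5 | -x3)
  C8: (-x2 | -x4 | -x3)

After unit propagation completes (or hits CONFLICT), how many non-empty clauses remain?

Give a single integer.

unit clause [-5] forces x5=F; simplify:
  drop 5 from [5, 1] -> [1]
  drop 5 from [5, -2] -> [-2]
  drop 5 from [2, 3, 5] -> [2, 3]
  drop 5 from [-1, 5, -3] -> [-1, -3]
  satisfied 2 clause(s); 6 remain; assigned so far: [5]
unit clause [-1] forces x1=F; simplify:
  drop 1 from [1] -> [] (empty!)
  satisfied 2 clause(s); 4 remain; assigned so far: [1, 5]
CONFLICT (empty clause)

Answer: 3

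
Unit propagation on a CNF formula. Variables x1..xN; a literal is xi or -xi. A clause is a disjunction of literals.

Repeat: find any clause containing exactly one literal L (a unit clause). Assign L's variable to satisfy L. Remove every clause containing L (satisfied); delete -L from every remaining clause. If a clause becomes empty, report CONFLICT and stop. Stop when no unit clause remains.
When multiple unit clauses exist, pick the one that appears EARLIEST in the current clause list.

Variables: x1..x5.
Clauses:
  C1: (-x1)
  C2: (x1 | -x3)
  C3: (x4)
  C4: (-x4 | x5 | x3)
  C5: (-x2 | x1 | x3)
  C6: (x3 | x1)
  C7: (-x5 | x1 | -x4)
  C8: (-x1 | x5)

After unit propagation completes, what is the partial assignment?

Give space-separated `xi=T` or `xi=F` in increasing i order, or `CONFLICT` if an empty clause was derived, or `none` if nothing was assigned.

unit clause [-1] forces x1=F; simplify:
  drop 1 from [1, -3] -> [-3]
  drop 1 from [-2, 1, 3] -> [-2, 3]
  drop 1 from [3, 1] -> [3]
  drop 1 from [-5, 1, -4] -> [-5, -4]
  satisfied 2 clause(s); 6 remain; assigned so far: [1]
unit clause [-3] forces x3=F; simplify:
  drop 3 from [-4, 5, 3] -> [-4, 5]
  drop 3 from [-2, 3] -> [-2]
  drop 3 from [3] -> [] (empty!)
  satisfied 1 clause(s); 5 remain; assigned so far: [1, 3]
CONFLICT (empty clause)

Answer: CONFLICT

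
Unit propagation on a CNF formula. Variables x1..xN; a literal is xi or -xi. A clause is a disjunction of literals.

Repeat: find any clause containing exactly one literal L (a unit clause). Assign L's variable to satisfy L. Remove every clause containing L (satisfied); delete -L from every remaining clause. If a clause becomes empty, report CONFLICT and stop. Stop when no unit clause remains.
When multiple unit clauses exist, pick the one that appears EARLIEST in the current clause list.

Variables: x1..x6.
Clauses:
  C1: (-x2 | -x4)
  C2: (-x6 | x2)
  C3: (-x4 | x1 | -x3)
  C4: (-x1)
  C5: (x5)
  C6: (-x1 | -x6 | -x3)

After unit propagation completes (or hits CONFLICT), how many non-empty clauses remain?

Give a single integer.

unit clause [-1] forces x1=F; simplify:
  drop 1 from [-4, 1, -3] -> [-4, -3]
  satisfied 2 clause(s); 4 remain; assigned so far: [1]
unit clause [5] forces x5=T; simplify:
  satisfied 1 clause(s); 3 remain; assigned so far: [1, 5]

Answer: 3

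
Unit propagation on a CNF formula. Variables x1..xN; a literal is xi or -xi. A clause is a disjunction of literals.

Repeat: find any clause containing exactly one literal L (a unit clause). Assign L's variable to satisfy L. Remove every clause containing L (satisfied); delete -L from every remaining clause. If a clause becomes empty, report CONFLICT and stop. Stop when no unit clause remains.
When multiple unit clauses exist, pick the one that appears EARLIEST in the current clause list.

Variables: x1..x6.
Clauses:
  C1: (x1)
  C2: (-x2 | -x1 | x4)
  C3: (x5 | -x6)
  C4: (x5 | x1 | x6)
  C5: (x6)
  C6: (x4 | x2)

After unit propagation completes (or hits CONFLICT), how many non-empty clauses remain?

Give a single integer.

Answer: 2

Derivation:
unit clause [1] forces x1=T; simplify:
  drop -1 from [-2, -1, 4] -> [-2, 4]
  satisfied 2 clause(s); 4 remain; assigned so far: [1]
unit clause [6] forces x6=T; simplify:
  drop -6 from [5, -6] -> [5]
  satisfied 1 clause(s); 3 remain; assigned so far: [1, 6]
unit clause [5] forces x5=T; simplify:
  satisfied 1 clause(s); 2 remain; assigned so far: [1, 5, 6]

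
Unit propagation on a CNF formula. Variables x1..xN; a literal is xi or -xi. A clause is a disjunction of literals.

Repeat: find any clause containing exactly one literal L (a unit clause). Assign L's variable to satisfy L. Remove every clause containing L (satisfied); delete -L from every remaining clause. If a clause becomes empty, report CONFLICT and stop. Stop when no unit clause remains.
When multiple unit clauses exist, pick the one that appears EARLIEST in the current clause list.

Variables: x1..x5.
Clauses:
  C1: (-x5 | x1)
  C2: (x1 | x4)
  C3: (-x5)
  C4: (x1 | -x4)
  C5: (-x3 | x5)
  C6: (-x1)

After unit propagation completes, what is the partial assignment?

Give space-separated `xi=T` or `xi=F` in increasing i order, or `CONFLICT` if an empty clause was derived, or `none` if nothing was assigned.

Answer: CONFLICT

Derivation:
unit clause [-5] forces x5=F; simplify:
  drop 5 from [-3, 5] -> [-3]
  satisfied 2 clause(s); 4 remain; assigned so far: [5]
unit clause [-3] forces x3=F; simplify:
  satisfied 1 clause(s); 3 remain; assigned so far: [3, 5]
unit clause [-1] forces x1=F; simplify:
  drop 1 from [1, 4] -> [4]
  drop 1 from [1, -4] -> [-4]
  satisfied 1 clause(s); 2 remain; assigned so far: [1, 3, 5]
unit clause [4] forces x4=T; simplify:
  drop -4 from [-4] -> [] (empty!)
  satisfied 1 clause(s); 1 remain; assigned so far: [1, 3, 4, 5]
CONFLICT (empty clause)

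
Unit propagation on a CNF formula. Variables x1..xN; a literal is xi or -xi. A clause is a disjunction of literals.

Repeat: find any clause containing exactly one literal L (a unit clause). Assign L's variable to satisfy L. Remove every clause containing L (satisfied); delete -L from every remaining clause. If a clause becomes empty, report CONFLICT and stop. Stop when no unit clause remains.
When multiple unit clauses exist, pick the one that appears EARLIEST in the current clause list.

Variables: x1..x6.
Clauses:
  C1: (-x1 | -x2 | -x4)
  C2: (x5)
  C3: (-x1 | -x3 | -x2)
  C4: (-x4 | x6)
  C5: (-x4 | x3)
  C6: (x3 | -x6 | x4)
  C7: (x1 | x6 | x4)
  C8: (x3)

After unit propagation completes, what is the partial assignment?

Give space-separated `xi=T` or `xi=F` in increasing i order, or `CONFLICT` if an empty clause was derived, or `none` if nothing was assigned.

unit clause [5] forces x5=T; simplify:
  satisfied 1 clause(s); 7 remain; assigned so far: [5]
unit clause [3] forces x3=T; simplify:
  drop -3 from [-1, -3, -2] -> [-1, -2]
  satisfied 3 clause(s); 4 remain; assigned so far: [3, 5]

Answer: x3=T x5=T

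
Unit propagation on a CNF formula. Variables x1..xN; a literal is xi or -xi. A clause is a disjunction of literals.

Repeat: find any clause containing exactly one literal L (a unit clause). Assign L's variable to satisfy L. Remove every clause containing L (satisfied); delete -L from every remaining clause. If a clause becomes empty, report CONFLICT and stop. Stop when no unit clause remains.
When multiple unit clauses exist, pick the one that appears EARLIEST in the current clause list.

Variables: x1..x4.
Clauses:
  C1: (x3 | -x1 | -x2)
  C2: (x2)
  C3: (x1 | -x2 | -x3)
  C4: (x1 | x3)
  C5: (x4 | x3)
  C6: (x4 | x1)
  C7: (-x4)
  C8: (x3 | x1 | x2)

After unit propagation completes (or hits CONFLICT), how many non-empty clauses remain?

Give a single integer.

Answer: 0

Derivation:
unit clause [2] forces x2=T; simplify:
  drop -2 from [3, -1, -2] -> [3, -1]
  drop -2 from [1, -2, -3] -> [1, -3]
  satisfied 2 clause(s); 6 remain; assigned so far: [2]
unit clause [-4] forces x4=F; simplify:
  drop 4 from [4, 3] -> [3]
  drop 4 from [4, 1] -> [1]
  satisfied 1 clause(s); 5 remain; assigned so far: [2, 4]
unit clause [3] forces x3=T; simplify:
  drop -3 from [1, -3] -> [1]
  satisfied 3 clause(s); 2 remain; assigned so far: [2, 3, 4]
unit clause [1] forces x1=T; simplify:
  satisfied 2 clause(s); 0 remain; assigned so far: [1, 2, 3, 4]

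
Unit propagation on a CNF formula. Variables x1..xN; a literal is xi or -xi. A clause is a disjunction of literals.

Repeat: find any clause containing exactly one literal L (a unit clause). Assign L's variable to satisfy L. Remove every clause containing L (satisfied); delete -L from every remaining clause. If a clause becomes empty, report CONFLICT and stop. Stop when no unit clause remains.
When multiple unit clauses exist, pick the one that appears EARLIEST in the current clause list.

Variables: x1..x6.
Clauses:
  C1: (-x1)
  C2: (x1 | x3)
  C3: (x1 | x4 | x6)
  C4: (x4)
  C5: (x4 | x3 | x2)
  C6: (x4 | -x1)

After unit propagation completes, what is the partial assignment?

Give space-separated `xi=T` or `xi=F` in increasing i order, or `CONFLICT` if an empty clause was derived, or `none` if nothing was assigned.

Answer: x1=F x3=T x4=T

Derivation:
unit clause [-1] forces x1=F; simplify:
  drop 1 from [1, 3] -> [3]
  drop 1 from [1, 4, 6] -> [4, 6]
  satisfied 2 clause(s); 4 remain; assigned so far: [1]
unit clause [3] forces x3=T; simplify:
  satisfied 2 clause(s); 2 remain; assigned so far: [1, 3]
unit clause [4] forces x4=T; simplify:
  satisfied 2 clause(s); 0 remain; assigned so far: [1, 3, 4]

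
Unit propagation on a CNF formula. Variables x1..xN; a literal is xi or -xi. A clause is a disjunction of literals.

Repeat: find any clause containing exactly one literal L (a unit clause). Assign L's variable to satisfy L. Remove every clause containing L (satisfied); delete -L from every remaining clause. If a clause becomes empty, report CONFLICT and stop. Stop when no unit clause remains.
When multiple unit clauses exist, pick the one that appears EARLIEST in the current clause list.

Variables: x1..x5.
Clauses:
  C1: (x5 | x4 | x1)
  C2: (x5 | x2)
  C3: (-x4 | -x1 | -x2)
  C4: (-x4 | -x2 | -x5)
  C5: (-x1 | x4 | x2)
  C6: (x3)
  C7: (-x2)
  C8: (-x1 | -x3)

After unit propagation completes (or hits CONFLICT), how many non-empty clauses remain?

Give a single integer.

Answer: 0

Derivation:
unit clause [3] forces x3=T; simplify:
  drop -3 from [-1, -3] -> [-1]
  satisfied 1 clause(s); 7 remain; assigned so far: [3]
unit clause [-2] forces x2=F; simplify:
  drop 2 from [5, 2] -> [5]
  drop 2 from [-1, 4, 2] -> [-1, 4]
  satisfied 3 clause(s); 4 remain; assigned so far: [2, 3]
unit clause [5] forces x5=T; simplify:
  satisfied 2 clause(s); 2 remain; assigned so far: [2, 3, 5]
unit clause [-1] forces x1=F; simplify:
  satisfied 2 clause(s); 0 remain; assigned so far: [1, 2, 3, 5]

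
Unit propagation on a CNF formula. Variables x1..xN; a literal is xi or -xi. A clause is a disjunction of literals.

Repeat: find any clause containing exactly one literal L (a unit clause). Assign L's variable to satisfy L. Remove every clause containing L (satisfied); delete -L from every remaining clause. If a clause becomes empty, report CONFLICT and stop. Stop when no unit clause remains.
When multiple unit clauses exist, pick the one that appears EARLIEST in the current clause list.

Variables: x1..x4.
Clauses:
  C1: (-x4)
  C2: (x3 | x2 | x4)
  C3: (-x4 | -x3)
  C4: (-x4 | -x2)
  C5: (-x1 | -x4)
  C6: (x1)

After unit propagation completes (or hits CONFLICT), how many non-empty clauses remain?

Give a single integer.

Answer: 1

Derivation:
unit clause [-4] forces x4=F; simplify:
  drop 4 from [3, 2, 4] -> [3, 2]
  satisfied 4 clause(s); 2 remain; assigned so far: [4]
unit clause [1] forces x1=T; simplify:
  satisfied 1 clause(s); 1 remain; assigned so far: [1, 4]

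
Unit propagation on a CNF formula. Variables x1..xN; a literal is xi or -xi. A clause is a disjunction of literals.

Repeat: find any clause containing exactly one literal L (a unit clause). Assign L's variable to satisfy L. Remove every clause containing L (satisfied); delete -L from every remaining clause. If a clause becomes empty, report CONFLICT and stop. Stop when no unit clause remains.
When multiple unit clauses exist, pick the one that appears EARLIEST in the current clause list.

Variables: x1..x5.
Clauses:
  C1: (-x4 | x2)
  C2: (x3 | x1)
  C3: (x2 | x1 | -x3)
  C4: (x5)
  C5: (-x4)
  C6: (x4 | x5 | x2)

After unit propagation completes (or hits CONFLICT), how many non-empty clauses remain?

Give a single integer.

unit clause [5] forces x5=T; simplify:
  satisfied 2 clause(s); 4 remain; assigned so far: [5]
unit clause [-4] forces x4=F; simplify:
  satisfied 2 clause(s); 2 remain; assigned so far: [4, 5]

Answer: 2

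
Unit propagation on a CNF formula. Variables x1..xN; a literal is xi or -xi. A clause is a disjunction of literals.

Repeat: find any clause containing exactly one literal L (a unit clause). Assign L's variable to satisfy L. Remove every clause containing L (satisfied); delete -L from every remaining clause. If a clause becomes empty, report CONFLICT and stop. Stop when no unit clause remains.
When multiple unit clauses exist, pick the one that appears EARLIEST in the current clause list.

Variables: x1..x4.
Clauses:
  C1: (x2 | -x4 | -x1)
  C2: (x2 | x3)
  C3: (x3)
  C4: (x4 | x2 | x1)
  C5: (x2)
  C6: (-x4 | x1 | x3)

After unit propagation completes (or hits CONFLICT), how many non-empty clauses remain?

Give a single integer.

Answer: 0

Derivation:
unit clause [3] forces x3=T; simplify:
  satisfied 3 clause(s); 3 remain; assigned so far: [3]
unit clause [2] forces x2=T; simplify:
  satisfied 3 clause(s); 0 remain; assigned so far: [2, 3]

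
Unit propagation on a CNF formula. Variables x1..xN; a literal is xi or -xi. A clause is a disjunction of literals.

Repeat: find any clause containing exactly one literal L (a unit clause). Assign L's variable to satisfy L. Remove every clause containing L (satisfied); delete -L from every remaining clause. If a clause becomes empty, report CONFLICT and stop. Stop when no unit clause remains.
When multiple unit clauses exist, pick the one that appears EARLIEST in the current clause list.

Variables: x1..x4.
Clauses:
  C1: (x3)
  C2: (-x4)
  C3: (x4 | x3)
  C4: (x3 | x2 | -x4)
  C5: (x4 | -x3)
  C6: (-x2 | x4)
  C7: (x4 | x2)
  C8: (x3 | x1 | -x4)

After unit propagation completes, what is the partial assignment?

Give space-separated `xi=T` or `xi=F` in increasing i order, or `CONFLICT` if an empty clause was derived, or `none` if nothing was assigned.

unit clause [3] forces x3=T; simplify:
  drop -3 from [4, -3] -> [4]
  satisfied 4 clause(s); 4 remain; assigned so far: [3]
unit clause [-4] forces x4=F; simplify:
  drop 4 from [4] -> [] (empty!)
  drop 4 from [-2, 4] -> [-2]
  drop 4 from [4, 2] -> [2]
  satisfied 1 clause(s); 3 remain; assigned so far: [3, 4]
CONFLICT (empty clause)

Answer: CONFLICT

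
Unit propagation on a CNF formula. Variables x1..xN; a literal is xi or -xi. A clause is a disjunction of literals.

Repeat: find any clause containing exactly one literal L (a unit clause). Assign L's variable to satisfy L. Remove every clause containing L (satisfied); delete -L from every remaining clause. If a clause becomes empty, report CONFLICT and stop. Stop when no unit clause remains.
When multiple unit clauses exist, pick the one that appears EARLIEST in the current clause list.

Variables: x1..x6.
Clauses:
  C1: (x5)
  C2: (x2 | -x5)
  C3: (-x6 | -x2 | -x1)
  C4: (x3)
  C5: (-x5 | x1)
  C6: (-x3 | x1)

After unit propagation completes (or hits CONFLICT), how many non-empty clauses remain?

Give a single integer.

Answer: 0

Derivation:
unit clause [5] forces x5=T; simplify:
  drop -5 from [2, -5] -> [2]
  drop -5 from [-5, 1] -> [1]
  satisfied 1 clause(s); 5 remain; assigned so far: [5]
unit clause [2] forces x2=T; simplify:
  drop -2 from [-6, -2, -1] -> [-6, -1]
  satisfied 1 clause(s); 4 remain; assigned so far: [2, 5]
unit clause [3] forces x3=T; simplify:
  drop -3 from [-3, 1] -> [1]
  satisfied 1 clause(s); 3 remain; assigned so far: [2, 3, 5]
unit clause [1] forces x1=T; simplify:
  drop -1 from [-6, -1] -> [-6]
  satisfied 2 clause(s); 1 remain; assigned so far: [1, 2, 3, 5]
unit clause [-6] forces x6=F; simplify:
  satisfied 1 clause(s); 0 remain; assigned so far: [1, 2, 3, 5, 6]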